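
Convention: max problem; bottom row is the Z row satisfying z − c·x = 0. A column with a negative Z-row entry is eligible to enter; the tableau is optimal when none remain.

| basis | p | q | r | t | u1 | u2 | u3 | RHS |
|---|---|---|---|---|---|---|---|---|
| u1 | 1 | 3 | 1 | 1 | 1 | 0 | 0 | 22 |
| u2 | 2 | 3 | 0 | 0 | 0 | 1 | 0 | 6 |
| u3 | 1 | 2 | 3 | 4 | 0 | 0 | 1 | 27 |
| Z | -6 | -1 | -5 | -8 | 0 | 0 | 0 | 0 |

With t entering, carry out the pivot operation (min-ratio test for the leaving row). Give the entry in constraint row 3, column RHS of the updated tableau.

Ratio test on column t — row 1: 22/1 = 22; row 2: entry 0 ≤ 0; row 3: 27/4 = 27/4. Minimum is 27/4 at row 3 (u3 leaves); pivot element 4.
Divide row 3 by 4; eliminate column t from the other rows.
In the new row 3, the RHS entry is the old entry divided by the pivot: 27/4 = 27/4.

27/4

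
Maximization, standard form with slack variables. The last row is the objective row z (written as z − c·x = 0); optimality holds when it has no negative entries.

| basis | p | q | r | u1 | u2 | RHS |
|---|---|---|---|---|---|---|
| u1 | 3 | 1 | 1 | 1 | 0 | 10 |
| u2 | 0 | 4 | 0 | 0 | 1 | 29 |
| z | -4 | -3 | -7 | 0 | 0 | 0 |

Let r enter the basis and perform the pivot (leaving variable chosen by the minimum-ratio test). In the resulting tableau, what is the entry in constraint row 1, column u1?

Ratio test on column r — row 1: 10/1 = 10; row 2: entry 0 ≤ 0. Minimum is 10 at row 1 (u1 leaves); pivot element 1.
Divide row 1 by 1; eliminate column r from the other rows.
In the new row 1, the u1 entry is the old entry divided by the pivot: 1/1 = 1.

1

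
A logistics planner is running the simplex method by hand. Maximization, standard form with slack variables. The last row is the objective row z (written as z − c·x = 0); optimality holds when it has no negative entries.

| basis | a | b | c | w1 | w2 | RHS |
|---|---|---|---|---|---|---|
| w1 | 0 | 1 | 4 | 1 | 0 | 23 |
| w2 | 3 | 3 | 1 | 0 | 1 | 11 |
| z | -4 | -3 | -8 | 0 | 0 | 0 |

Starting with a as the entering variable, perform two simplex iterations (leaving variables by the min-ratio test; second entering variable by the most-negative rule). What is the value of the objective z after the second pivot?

Ratio test on column a — row 1: entry 0 ≤ 0; row 2: 11/3 = 11/3. Minimum is 11/3 at row 2 (w2 leaves); pivot element 3.
Pivot on row 2; the z-row RHS becomes 0 − (-4)·(11/3) = 44/3.
Next entering variable (most negative z-row entry -20/3): c.
Ratio test on column c — row 1: 23/4 = 23/4; row 2: (11/3)/(1/3) = 11. Minimum is 23/4 at row 1 (w1 leaves); pivot element 4.
After the second pivot the z-row RHS is 44/3 − (-20/3)·(23/4) = 53.

53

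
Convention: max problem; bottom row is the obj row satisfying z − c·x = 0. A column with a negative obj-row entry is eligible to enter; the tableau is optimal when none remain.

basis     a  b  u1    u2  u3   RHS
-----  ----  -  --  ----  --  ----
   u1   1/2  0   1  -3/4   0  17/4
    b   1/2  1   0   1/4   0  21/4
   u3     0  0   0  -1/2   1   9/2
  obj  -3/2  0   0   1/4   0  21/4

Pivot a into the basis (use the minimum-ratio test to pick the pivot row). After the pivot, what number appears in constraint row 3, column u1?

Ratio test on column a — row 1: (17/4)/(1/2) = 17/2; row 2: (21/4)/(1/2) = 21/2; row 3: entry 0 ≤ 0. Minimum is 17/2 at row 1 (u1 leaves); pivot element 1/2.
Divide row 1 by 1/2; eliminate column a from the other rows.
Row 3 update in column u1: 0 − 0·2 = 0.

0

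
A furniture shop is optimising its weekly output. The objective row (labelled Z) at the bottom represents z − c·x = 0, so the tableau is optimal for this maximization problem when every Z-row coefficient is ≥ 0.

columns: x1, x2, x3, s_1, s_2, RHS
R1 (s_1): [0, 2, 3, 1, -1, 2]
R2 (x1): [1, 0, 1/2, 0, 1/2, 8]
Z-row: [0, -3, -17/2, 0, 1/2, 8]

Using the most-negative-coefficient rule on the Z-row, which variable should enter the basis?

Negative Z-row entries: x2: -3, x3: -17/2.
The most negative is -17/2 in column x3, so x3 enters.

x3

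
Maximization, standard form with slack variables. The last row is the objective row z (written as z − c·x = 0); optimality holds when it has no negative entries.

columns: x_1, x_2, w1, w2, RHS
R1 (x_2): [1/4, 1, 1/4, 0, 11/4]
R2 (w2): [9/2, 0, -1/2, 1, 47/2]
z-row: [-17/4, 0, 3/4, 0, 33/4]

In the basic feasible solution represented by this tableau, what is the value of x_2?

11/4

x_2 is basic (row 1); its value is the RHS of that row, 11/4.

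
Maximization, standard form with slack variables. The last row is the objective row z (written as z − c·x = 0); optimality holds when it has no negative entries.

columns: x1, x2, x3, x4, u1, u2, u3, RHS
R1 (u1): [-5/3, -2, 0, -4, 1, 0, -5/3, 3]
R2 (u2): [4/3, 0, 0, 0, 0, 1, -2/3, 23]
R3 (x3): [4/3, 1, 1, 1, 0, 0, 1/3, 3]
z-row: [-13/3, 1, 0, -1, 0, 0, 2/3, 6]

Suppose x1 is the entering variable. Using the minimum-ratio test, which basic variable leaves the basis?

Column x1 entries and ratios — u1: -5/3 ≤ 0, skip; u2: 23/(4/3) = 69/4; x3: 3/(4/3) = 9/4.
Smallest ratio is 9/4 in the row of x3, so x3 leaves.

x3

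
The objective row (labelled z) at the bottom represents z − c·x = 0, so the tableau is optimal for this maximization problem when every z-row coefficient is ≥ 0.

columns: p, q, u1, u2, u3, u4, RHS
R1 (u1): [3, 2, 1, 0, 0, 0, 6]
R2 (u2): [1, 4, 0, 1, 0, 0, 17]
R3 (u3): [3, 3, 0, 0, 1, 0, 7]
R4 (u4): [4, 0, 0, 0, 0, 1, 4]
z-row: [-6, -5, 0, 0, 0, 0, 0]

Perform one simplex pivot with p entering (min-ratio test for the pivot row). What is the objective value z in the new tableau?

6

Ratio test on column p — row 1: 6/3 = 2; row 2: 17/1 = 17; row 3: 7/3 = 7/3; row 4: 4/4 = 1. Minimum is 1 at row 4 (u4 leaves); pivot element 4.
Pivot on row 4; the z-row RHS becomes 0 − (-6)·1 = 6.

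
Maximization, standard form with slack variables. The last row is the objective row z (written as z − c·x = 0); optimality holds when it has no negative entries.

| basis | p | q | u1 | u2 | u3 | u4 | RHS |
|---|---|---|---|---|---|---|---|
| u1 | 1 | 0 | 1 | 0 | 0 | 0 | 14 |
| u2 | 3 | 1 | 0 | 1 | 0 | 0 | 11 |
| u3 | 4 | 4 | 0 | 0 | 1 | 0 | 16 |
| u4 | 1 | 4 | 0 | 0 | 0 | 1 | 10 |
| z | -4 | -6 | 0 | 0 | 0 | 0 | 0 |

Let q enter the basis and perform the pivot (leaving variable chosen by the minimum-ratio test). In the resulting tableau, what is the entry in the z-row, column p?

-5/2

Ratio test on column q — row 1: entry 0 ≤ 0; row 2: 11/1 = 11; row 3: 16/4 = 4; row 4: 10/4 = 5/2. Minimum is 5/2 at row 4 (u4 leaves); pivot element 4.
Divide row 4 by 4; eliminate column q from the other rows.
z-row update in column p: -4 − (-6)·(1/4) = -5/2.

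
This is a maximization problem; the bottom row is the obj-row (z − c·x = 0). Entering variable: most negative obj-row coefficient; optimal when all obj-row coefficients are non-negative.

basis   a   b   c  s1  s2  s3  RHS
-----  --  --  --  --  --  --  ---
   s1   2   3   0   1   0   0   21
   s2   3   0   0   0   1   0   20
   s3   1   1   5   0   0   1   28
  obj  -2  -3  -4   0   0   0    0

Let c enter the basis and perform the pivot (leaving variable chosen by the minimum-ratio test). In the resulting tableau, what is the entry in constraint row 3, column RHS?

28/5

Ratio test on column c — row 1: entry 0 ≤ 0; row 2: entry 0 ≤ 0; row 3: 28/5 = 28/5. Minimum is 28/5 at row 3 (s3 leaves); pivot element 5.
Divide row 3 by 5; eliminate column c from the other rows.
In the new row 3, the RHS entry is the old entry divided by the pivot: 28/5 = 28/5.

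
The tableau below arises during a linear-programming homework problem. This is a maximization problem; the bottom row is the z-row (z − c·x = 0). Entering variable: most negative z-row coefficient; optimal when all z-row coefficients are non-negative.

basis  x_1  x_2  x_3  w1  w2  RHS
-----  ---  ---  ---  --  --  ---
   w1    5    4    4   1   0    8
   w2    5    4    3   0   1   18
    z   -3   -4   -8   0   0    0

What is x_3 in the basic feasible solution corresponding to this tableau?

x_3 is not in the basis, so in the current basic feasible solution x_3 = 0.

0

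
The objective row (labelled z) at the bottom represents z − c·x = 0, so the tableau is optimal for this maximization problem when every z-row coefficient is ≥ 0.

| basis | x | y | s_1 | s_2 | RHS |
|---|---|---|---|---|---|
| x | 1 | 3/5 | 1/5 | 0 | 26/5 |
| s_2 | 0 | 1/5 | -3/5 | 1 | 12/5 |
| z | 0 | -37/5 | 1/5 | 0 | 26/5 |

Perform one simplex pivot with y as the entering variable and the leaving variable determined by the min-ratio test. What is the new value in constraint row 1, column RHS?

26/3

Ratio test on column y — row 1: (26/5)/(3/5) = 26/3; row 2: (12/5)/(1/5) = 12. Minimum is 26/3 at row 1 (x leaves); pivot element 3/5.
Divide row 1 by 3/5; eliminate column y from the other rows.
In the new row 1, the RHS entry is the old entry divided by the pivot: (26/5)/(3/5) = 26/3.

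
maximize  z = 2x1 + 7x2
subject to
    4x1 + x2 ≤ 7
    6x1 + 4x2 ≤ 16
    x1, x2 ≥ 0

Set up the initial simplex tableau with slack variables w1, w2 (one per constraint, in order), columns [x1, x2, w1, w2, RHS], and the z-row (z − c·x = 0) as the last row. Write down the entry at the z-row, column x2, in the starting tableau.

The z-row carries the negated objective coefficients: the x2 entry is -7.

-7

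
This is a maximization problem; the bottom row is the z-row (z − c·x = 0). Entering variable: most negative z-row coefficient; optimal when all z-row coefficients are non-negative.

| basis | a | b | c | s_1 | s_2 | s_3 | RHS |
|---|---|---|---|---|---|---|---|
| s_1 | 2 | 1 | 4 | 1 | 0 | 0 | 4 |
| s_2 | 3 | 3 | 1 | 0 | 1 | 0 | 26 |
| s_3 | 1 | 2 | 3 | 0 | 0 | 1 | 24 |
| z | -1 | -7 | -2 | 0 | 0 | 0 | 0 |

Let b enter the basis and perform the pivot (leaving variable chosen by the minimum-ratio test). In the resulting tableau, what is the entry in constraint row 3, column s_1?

Ratio test on column b — row 1: 4/1 = 4; row 2: 26/3 = 26/3; row 3: 24/2 = 12. Minimum is 4 at row 1 (s_1 leaves); pivot element 1.
Divide row 1 by 1; eliminate column b from the other rows.
Row 3 update in column s_1: 0 − 2·1 = -2.

-2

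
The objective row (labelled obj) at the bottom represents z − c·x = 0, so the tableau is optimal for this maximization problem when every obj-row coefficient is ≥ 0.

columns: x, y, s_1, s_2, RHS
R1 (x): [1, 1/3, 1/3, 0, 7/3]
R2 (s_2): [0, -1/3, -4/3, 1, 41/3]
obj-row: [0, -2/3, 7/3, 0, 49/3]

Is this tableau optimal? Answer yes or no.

The obj-row has a negative entry -2/3 in column y, so it is not optimal.

no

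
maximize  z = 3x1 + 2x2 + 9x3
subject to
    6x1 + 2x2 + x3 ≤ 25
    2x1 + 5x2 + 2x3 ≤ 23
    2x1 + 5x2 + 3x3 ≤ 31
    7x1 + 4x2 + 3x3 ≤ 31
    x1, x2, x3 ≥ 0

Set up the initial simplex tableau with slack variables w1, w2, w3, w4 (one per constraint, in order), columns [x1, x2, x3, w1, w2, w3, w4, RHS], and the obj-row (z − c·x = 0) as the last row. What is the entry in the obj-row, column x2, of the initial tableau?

-2

The obj-row carries the negated objective coefficients: the x2 entry is -2.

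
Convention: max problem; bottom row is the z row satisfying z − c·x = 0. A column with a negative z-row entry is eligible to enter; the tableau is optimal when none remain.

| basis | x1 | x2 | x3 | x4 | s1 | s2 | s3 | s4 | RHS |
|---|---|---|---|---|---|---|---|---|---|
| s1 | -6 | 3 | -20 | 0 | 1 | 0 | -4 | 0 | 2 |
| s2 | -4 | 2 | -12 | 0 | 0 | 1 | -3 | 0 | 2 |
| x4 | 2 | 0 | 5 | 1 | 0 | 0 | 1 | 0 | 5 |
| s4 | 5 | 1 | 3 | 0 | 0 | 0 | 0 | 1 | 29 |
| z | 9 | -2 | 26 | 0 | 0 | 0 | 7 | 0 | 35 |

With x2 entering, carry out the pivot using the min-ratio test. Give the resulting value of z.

Ratio test on column x2 — row 1: 2/3 = 2/3; row 2: 2/2 = 1; row 3: entry 0 ≤ 0; row 4: 29/1 = 29. Minimum is 2/3 at row 1 (s1 leaves); pivot element 3.
Pivot on row 1; the z-row RHS becomes 35 − (-2)·(2/3) = 109/3.

109/3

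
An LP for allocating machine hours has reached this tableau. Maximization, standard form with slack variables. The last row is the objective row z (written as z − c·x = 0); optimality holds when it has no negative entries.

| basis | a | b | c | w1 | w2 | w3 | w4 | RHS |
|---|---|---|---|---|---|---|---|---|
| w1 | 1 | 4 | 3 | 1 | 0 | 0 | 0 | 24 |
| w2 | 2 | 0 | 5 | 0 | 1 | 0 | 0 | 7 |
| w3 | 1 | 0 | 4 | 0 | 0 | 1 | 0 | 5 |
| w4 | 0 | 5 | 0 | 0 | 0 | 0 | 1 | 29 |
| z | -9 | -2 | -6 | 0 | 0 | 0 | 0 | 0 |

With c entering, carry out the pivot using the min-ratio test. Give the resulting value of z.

Ratio test on column c — row 1: 24/3 = 8; row 2: 7/5 = 7/5; row 3: 5/4 = 5/4; row 4: entry 0 ≤ 0. Minimum is 5/4 at row 3 (w3 leaves); pivot element 4.
Pivot on row 3; the z-row RHS becomes 0 − (-6)·(5/4) = 15/2.

15/2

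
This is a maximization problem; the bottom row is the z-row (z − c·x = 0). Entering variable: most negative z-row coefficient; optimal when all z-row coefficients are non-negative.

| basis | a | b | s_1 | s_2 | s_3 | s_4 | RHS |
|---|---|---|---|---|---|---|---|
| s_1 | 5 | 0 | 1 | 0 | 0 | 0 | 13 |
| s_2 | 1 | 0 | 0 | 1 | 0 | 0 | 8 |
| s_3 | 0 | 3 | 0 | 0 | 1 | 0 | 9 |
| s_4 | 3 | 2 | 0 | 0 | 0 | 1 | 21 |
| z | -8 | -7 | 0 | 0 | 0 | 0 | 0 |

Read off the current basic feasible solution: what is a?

a is not in the basis, so in the current basic feasible solution a = 0.

0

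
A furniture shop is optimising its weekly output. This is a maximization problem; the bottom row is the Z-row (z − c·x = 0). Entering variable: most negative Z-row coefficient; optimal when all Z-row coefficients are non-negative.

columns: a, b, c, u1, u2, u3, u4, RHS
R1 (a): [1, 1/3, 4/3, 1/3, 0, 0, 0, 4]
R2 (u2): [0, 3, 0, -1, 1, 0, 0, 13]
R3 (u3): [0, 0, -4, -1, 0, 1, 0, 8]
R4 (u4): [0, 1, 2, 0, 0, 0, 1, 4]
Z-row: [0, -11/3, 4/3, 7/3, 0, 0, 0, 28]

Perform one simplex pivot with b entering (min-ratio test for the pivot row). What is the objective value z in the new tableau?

128/3

Ratio test on column b — row 1: 4/(1/3) = 12; row 2: 13/3 = 13/3; row 3: entry 0 ≤ 0; row 4: 4/1 = 4. Minimum is 4 at row 4 (u4 leaves); pivot element 1.
Pivot on row 4; the Z-row RHS becomes 28 − (-11/3)·4 = 128/3.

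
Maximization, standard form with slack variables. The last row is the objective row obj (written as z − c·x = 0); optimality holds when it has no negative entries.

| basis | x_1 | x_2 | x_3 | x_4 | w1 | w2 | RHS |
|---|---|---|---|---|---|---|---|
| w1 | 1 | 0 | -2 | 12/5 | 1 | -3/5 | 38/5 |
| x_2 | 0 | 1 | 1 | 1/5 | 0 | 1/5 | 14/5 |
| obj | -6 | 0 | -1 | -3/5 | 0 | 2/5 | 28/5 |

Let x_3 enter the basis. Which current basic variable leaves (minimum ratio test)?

x_2

Column x_3 entries and ratios — w1: -2 ≤ 0, skip; x_2: (14/5)/1 = 14/5.
Smallest ratio is 14/5 in the row of x_2, so x_2 leaves.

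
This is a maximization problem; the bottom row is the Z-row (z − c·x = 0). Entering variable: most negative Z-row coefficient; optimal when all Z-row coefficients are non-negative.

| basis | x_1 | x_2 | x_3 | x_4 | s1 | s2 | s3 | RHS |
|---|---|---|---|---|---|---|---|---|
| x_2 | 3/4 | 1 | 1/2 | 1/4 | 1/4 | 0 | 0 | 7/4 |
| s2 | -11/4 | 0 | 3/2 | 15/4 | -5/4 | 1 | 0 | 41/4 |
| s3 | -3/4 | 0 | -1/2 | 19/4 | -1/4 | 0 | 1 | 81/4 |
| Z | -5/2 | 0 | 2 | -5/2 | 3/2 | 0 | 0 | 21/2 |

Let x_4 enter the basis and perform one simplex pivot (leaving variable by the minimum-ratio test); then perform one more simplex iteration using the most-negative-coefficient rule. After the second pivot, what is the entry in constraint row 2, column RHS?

Ratio test on column x_4 — row 1: (7/4)/(1/4) = 7; row 2: (41/4)/(15/4) = 41/15; row 3: (81/4)/(19/4) = 81/19. Minimum is 41/15 at row 2 (s2 leaves); pivot element 15/4.
Divide row 2 by 15/4; eliminate column x_4 from the other rows.
Second iteration: most negative Z-row entry is -13/3 in column x_1, so x_1 enters.
Ratio test on column x_1 — row 1: (16/15)/(14/15) = 8/7; row 2: entry -11/15 ≤ 0; row 3: (109/15)/(41/15) = 109/41. Minimum is 8/7 at row 1 (x_2 leaves); pivot element 14/15.
Divide row 1 by 14/15; eliminate column x_1 from the other rows.
After both pivots, the entry at constraint row 2, column RHS is 25/7.

25/7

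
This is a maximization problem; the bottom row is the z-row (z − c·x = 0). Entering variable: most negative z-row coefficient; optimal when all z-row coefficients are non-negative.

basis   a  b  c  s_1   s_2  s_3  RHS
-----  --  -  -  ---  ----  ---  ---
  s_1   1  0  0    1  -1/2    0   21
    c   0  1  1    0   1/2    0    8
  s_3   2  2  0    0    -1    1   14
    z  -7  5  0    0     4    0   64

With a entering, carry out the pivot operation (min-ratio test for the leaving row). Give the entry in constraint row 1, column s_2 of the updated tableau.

Ratio test on column a — row 1: 21/1 = 21; row 2: entry 0 ≤ 0; row 3: 14/2 = 7. Minimum is 7 at row 3 (s_3 leaves); pivot element 2.
Divide row 3 by 2; eliminate column a from the other rows.
Row 1 update in column s_2: -1/2 − 1·(-1/2) = 0.

0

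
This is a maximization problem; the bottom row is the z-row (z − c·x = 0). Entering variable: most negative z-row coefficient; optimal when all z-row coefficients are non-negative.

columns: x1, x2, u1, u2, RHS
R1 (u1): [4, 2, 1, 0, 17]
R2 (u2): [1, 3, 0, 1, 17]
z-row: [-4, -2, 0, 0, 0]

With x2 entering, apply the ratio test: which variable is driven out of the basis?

Column x2 entries and ratios — u1: 17/2 = 17/2; u2: 17/3 = 17/3.
Smallest ratio is 17/3 in the row of u2, so u2 leaves.

u2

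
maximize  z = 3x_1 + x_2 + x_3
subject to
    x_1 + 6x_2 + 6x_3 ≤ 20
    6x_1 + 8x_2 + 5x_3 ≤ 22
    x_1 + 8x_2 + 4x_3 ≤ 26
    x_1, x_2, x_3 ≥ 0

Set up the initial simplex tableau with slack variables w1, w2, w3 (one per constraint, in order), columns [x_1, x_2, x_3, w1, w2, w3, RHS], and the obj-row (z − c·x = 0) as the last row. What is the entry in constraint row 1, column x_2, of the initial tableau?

Constraint 1 has coefficient 6 on x_2.

6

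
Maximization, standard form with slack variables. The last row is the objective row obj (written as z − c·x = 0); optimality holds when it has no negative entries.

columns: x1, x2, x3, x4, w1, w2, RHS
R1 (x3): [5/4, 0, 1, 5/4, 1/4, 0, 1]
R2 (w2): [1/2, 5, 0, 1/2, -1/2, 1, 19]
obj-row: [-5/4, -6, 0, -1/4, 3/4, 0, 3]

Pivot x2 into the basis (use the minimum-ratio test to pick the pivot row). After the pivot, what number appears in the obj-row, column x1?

-13/20

Ratio test on column x2 — row 1: entry 0 ≤ 0; row 2: 19/5 = 19/5. Minimum is 19/5 at row 2 (w2 leaves); pivot element 5.
Divide row 2 by 5; eliminate column x2 from the other rows.
obj-row update in column x1: -5/4 − (-6)·(1/10) = -13/20.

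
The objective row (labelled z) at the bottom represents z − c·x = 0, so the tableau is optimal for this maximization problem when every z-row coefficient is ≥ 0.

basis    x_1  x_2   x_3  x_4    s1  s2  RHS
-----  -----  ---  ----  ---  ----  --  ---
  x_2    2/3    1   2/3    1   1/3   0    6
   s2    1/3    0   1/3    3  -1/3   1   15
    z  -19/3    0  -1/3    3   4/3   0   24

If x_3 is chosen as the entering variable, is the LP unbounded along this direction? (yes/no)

no

Column x_3 has positive entries in row(s) 1, 2, so the ratio test bounds it — not unbounded.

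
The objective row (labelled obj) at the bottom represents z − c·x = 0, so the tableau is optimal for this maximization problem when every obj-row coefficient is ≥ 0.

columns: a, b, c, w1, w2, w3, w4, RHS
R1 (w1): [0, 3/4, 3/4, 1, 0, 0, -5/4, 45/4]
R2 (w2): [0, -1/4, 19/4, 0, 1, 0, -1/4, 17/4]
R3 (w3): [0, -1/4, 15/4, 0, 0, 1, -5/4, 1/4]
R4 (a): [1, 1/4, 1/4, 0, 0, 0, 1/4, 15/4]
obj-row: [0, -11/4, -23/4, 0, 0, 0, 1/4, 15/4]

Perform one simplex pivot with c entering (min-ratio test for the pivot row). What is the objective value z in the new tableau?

Ratio test on column c — row 1: (45/4)/(3/4) = 15; row 2: (17/4)/(19/4) = 17/19; row 3: (1/4)/(15/4) = 1/15; row 4: (15/4)/(1/4) = 15. Minimum is 1/15 at row 3 (w3 leaves); pivot element 15/4.
Pivot on row 3; the obj-row RHS becomes 15/4 − (-23/4)·(1/15) = 62/15.

62/15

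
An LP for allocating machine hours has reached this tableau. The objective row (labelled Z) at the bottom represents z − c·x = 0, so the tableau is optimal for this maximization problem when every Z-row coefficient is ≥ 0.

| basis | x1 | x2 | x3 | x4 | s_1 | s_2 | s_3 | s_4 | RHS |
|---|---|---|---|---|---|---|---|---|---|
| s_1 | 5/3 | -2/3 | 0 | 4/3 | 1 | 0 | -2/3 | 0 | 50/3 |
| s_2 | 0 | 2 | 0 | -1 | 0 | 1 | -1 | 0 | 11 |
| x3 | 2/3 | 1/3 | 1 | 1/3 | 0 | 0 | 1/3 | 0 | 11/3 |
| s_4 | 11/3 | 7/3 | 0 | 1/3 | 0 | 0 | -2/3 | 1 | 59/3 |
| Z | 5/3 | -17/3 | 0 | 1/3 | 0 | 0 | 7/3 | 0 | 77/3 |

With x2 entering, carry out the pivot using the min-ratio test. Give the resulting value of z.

341/6

Ratio test on column x2 — row 1: entry -2/3 ≤ 0; row 2: 11/2 = 11/2; row 3: (11/3)/(1/3) = 11; row 4: (59/3)/(7/3) = 59/7. Minimum is 11/2 at row 2 (s_2 leaves); pivot element 2.
Pivot on row 2; the Z-row RHS becomes 77/3 − (-17/3)·(11/2) = 341/6.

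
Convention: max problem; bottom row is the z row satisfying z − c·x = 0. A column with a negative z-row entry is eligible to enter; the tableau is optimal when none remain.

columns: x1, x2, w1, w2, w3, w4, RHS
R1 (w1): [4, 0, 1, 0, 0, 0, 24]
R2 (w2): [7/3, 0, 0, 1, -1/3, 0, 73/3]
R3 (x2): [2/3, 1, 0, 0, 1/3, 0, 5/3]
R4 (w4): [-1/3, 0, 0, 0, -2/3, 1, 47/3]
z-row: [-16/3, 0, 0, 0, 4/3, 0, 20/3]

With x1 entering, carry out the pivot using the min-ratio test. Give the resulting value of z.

20

Ratio test on column x1 — row 1: 24/4 = 6; row 2: (73/3)/(7/3) = 73/7; row 3: (5/3)/(2/3) = 5/2; row 4: entry -1/3 ≤ 0. Minimum is 5/2 at row 3 (x2 leaves); pivot element 2/3.
Pivot on row 3; the z-row RHS becomes 20/3 − (-16/3)·(5/2) = 20.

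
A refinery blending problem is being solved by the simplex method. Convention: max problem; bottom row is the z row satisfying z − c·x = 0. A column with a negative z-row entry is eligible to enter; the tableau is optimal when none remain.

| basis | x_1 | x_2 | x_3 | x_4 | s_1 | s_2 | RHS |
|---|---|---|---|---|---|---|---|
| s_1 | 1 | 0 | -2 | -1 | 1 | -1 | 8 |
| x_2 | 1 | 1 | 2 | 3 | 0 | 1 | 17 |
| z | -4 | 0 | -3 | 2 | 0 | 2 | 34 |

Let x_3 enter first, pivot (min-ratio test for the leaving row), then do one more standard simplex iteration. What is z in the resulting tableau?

Ratio test on column x_3 — row 1: entry -2 ≤ 0; row 2: 17/2 = 17/2. Minimum is 17/2 at row 2 (x_2 leaves); pivot element 2.
Pivot on row 2; the z-row RHS becomes 34 − (-3)·(17/2) = 119/2.
Next entering variable (most negative z-row entry -5/2): x_1.
Ratio test on column x_1 — row 1: 25/2 = 25/2; row 2: (17/2)/(1/2) = 17. Minimum is 25/2 at row 1 (s_1 leaves); pivot element 2.
After the second pivot the z-row RHS is 119/2 − (-5/2)·(25/2) = 363/4.

363/4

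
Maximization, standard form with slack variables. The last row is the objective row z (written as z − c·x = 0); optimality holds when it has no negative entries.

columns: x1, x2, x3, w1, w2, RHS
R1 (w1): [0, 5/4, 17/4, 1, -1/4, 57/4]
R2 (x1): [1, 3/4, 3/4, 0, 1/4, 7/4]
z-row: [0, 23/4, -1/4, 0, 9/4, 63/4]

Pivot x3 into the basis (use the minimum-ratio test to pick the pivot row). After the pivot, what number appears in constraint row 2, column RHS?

7/3

Ratio test on column x3 — row 1: (57/4)/(17/4) = 57/17; row 2: (7/4)/(3/4) = 7/3. Minimum is 7/3 at row 2 (x1 leaves); pivot element 3/4.
Divide row 2 by 3/4; eliminate column x3 from the other rows.
In the new row 2, the RHS entry is the old entry divided by the pivot: (7/4)/(3/4) = 7/3.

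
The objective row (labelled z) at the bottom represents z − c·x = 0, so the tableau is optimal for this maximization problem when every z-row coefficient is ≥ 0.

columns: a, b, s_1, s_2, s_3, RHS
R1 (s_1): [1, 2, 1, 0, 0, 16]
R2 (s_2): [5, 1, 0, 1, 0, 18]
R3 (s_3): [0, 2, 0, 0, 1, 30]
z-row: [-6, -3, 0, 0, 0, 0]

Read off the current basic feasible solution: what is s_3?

30

s_3 is basic (row 3); its value is the RHS of that row, 30.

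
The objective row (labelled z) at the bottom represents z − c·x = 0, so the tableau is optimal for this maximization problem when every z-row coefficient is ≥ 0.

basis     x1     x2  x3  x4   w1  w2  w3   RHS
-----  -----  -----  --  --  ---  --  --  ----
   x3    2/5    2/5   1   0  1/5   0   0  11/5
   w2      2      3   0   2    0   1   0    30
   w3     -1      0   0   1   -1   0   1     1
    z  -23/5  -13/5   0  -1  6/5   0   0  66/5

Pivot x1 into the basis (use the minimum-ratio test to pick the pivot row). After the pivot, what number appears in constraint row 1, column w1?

1/2

Ratio test on column x1 — row 1: (11/5)/(2/5) = 11/2; row 2: 30/2 = 15; row 3: entry -1 ≤ 0. Minimum is 11/2 at row 1 (x3 leaves); pivot element 2/5.
Divide row 1 by 2/5; eliminate column x1 from the other rows.
In the new row 1, the w1 entry is the old entry divided by the pivot: (1/5)/(2/5) = 1/2.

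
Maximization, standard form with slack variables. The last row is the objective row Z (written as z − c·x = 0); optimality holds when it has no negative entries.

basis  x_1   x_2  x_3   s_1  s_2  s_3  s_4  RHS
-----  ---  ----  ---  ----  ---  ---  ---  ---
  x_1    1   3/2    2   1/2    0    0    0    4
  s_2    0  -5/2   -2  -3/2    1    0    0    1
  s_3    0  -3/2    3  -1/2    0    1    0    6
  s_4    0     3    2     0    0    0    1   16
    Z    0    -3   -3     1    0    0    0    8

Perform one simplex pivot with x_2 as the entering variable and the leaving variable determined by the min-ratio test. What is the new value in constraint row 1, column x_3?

4/3

Ratio test on column x_2 — row 1: 4/(3/2) = 8/3; row 2: entry -5/2 ≤ 0; row 3: entry -3/2 ≤ 0; row 4: 16/3 = 16/3. Minimum is 8/3 at row 1 (x_1 leaves); pivot element 3/2.
Divide row 1 by 3/2; eliminate column x_2 from the other rows.
In the new row 1, the x_3 entry is the old entry divided by the pivot: 2/(3/2) = 4/3.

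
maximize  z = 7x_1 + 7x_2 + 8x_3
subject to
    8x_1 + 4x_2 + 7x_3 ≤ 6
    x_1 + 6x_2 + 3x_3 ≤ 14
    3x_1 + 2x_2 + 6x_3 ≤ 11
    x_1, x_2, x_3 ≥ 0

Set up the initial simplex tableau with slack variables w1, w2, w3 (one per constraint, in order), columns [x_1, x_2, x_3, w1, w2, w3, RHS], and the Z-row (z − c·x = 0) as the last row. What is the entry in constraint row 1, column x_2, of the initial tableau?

Constraint 1 has coefficient 4 on x_2.

4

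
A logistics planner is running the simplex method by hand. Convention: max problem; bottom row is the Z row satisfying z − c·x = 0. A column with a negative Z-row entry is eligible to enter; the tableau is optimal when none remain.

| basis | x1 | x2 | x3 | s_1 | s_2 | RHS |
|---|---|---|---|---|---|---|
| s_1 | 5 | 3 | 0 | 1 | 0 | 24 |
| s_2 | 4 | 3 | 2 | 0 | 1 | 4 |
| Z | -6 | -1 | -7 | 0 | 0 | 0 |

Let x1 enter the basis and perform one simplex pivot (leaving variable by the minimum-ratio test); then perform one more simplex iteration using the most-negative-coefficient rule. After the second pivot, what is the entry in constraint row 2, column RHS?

2

Ratio test on column x1 — row 1: 24/5 = 24/5; row 2: 4/4 = 1. Minimum is 1 at row 2 (s_2 leaves); pivot element 4.
Divide row 2 by 4; eliminate column x1 from the other rows.
Second iteration: most negative Z-row entry is -4 in column x3, so x3 enters.
Ratio test on column x3 — row 1: entry -5/2 ≤ 0; row 2: 1/(1/2) = 2. Minimum is 2 at row 2 (x1 leaves); pivot element 1/2.
Divide row 2 by 1/2; eliminate column x3 from the other rows.
After both pivots, the entry at constraint row 2, column RHS is 2.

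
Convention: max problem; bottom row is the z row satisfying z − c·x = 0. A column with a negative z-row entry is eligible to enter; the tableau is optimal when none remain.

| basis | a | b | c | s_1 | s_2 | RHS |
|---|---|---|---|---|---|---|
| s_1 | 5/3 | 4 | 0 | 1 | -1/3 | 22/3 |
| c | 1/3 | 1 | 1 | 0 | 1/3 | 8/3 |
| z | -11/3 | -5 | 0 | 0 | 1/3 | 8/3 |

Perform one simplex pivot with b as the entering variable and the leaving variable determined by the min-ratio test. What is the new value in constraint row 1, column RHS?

11/6

Ratio test on column b — row 1: (22/3)/4 = 11/6; row 2: (8/3)/1 = 8/3. Minimum is 11/6 at row 1 (s_1 leaves); pivot element 4.
Divide row 1 by 4; eliminate column b from the other rows.
In the new row 1, the RHS entry is the old entry divided by the pivot: (22/3)/4 = 11/6.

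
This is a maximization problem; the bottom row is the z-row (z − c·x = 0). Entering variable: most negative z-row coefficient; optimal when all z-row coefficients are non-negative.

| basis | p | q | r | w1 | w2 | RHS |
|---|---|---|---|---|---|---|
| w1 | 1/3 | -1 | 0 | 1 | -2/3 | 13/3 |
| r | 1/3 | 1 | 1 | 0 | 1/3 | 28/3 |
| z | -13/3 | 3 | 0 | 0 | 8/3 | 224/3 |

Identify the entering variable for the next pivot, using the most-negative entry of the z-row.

Negative z-row entries: p: -13/3.
The most negative is -13/3 in column p, so p enters.

p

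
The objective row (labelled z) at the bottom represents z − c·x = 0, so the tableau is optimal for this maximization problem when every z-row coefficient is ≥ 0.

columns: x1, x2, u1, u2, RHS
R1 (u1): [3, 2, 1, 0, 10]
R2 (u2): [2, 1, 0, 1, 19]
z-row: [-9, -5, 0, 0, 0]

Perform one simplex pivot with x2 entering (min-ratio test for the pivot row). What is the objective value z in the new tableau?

Ratio test on column x2 — row 1: 10/2 = 5; row 2: 19/1 = 19. Minimum is 5 at row 1 (u1 leaves); pivot element 2.
Pivot on row 1; the z-row RHS becomes 0 − (-5)·5 = 25.

25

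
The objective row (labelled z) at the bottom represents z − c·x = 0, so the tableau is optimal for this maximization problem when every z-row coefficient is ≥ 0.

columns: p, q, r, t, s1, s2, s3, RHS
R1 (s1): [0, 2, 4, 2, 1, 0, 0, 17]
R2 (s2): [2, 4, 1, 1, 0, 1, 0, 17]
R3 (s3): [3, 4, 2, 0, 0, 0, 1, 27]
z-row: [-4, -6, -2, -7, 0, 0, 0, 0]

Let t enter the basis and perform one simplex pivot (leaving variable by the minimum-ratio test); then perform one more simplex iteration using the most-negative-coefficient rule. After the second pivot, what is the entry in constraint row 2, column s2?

Ratio test on column t — row 1: 17/2 = 17/2; row 2: 17/1 = 17; row 3: entry 0 ≤ 0. Minimum is 17/2 at row 1 (s1 leaves); pivot element 2.
Divide row 1 by 2; eliminate column t from the other rows.
Second iteration: most negative z-row entry is -4 in column p, so p enters.
Ratio test on column p — row 1: entry 0 ≤ 0; row 2: (17/2)/2 = 17/4; row 3: 27/3 = 9. Minimum is 17/4 at row 2 (s2 leaves); pivot element 2.
Divide row 2 by 2; eliminate column p from the other rows.
After both pivots, the entry at constraint row 2, column s2 is 1/2.

1/2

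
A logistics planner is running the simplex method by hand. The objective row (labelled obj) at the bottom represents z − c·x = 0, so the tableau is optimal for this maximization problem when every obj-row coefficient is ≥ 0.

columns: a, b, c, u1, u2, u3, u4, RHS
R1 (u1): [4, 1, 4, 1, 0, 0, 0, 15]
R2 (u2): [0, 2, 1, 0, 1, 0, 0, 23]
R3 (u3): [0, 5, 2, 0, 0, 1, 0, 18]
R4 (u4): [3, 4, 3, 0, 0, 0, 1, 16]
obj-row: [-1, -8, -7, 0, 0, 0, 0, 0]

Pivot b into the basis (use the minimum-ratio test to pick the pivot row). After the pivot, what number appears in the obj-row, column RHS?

Ratio test on column b — row 1: 15/1 = 15; row 2: 23/2 = 23/2; row 3: 18/5 = 18/5; row 4: 16/4 = 4. Minimum is 18/5 at row 3 (u3 leaves); pivot element 5.
Divide row 3 by 5; eliminate column b from the other rows.
obj-row update in column RHS: 0 − (-8)·(18/5) = 144/5.

144/5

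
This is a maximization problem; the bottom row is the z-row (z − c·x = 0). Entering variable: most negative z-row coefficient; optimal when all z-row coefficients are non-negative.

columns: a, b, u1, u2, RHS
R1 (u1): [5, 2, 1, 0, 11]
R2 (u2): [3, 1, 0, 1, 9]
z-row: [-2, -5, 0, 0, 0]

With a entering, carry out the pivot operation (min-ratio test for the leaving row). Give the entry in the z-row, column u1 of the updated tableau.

2/5

Ratio test on column a — row 1: 11/5 = 11/5; row 2: 9/3 = 3. Minimum is 11/5 at row 1 (u1 leaves); pivot element 5.
Divide row 1 by 5; eliminate column a from the other rows.
z-row update in column u1: 0 − (-2)·(1/5) = 2/5.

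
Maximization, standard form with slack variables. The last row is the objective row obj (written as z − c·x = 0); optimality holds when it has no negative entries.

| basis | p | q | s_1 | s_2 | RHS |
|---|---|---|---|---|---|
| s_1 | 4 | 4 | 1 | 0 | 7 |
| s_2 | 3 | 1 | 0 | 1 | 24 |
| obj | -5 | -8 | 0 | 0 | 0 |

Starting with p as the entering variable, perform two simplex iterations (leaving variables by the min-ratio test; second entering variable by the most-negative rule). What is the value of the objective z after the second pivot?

Ratio test on column p — row 1: 7/4 = 7/4; row 2: 24/3 = 8. Minimum is 7/4 at row 1 (s_1 leaves); pivot element 4.
Pivot on row 1; the obj-row RHS becomes 0 − (-5)·(7/4) = 35/4.
Next entering variable (most negative obj-row entry -3): q.
Ratio test on column q — row 1: (7/4)/1 = 7/4; row 2: entry -2 ≤ 0. Minimum is 7/4 at row 1 (p leaves); pivot element 1.
After the second pivot the obj-row RHS is 35/4 − (-3)·(7/4) = 14.

14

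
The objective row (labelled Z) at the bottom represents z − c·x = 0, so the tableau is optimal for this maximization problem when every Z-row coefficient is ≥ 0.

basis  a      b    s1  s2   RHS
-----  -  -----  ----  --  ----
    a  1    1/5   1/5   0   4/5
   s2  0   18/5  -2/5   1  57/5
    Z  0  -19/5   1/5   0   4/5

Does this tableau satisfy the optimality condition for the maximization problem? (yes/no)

no

The Z-row has a negative entry -19/5 in column b, so it is not optimal.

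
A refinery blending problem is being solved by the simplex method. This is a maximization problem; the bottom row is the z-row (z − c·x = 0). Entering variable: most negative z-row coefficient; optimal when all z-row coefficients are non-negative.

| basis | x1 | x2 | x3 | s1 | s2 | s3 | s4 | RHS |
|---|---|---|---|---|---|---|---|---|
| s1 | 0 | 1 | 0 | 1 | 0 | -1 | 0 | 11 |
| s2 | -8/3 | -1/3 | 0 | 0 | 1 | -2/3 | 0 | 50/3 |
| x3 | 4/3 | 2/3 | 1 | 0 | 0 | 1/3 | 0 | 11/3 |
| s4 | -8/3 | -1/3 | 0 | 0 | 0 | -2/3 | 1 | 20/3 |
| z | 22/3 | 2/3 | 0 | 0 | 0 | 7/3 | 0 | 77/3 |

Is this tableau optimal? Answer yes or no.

yes

Every z-row coefficient is ≥ 0, so the tableau is optimal.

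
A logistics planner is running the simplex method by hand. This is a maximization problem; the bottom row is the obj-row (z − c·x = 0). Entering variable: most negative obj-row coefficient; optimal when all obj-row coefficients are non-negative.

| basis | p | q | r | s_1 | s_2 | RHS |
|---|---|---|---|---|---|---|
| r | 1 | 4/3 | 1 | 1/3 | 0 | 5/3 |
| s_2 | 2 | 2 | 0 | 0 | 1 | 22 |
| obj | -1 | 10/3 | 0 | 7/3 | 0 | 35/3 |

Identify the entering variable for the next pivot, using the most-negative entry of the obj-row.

p

Negative obj-row entries: p: -1.
The most negative is -1 in column p, so p enters.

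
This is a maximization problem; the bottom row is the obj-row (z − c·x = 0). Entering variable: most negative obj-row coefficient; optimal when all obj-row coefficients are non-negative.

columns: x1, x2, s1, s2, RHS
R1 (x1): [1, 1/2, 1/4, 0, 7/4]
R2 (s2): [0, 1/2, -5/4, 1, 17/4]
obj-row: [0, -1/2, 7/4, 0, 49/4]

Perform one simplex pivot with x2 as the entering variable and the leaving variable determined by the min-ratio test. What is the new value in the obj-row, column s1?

Ratio test on column x2 — row 1: (7/4)/(1/2) = 7/2; row 2: (17/4)/(1/2) = 17/2. Minimum is 7/2 at row 1 (x1 leaves); pivot element 1/2.
Divide row 1 by 1/2; eliminate column x2 from the other rows.
obj-row update in column s1: 7/4 − (-1/2)·(1/2) = 2.

2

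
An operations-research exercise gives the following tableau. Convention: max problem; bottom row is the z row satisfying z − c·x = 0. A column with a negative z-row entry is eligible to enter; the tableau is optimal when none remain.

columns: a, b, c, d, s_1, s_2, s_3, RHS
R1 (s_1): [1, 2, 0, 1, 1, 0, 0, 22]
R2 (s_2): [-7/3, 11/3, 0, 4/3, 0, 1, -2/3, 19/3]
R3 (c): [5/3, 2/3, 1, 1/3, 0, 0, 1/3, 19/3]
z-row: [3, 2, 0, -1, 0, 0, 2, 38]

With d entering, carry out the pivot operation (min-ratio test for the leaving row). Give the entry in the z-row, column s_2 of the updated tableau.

3/4

Ratio test on column d — row 1: 22/1 = 22; row 2: (19/3)/(4/3) = 19/4; row 3: (19/3)/(1/3) = 19. Minimum is 19/4 at row 2 (s_2 leaves); pivot element 4/3.
Divide row 2 by 4/3; eliminate column d from the other rows.
z-row update in column s_2: 0 − (-1)·(3/4) = 3/4.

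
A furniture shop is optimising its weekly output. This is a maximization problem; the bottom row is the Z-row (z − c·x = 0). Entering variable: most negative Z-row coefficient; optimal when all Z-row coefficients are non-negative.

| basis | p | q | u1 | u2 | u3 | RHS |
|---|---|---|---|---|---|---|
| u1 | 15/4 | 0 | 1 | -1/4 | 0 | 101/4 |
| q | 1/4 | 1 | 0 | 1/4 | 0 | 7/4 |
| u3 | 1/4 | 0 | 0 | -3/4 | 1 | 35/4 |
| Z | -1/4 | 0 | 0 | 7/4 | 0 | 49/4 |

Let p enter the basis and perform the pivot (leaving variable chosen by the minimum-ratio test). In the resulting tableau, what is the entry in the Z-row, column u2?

Ratio test on column p — row 1: (101/4)/(15/4) = 101/15; row 2: (7/4)/(1/4) = 7; row 3: (35/4)/(1/4) = 35. Minimum is 101/15 at row 1 (u1 leaves); pivot element 15/4.
Divide row 1 by 15/4; eliminate column p from the other rows.
Z-row update in column u2: 7/4 − (-1/4)·(-1/15) = 26/15.

26/15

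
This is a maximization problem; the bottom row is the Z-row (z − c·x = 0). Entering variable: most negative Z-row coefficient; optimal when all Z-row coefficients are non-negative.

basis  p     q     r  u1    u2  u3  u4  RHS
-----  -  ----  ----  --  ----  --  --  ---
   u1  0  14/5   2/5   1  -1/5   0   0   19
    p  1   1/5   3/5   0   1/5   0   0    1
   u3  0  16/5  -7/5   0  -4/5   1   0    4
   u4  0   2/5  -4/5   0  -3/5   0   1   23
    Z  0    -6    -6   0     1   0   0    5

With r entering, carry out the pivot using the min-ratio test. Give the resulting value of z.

Ratio test on column r — row 1: 19/(2/5) = 95/2; row 2: 1/(3/5) = 5/3; row 3: entry -7/5 ≤ 0; row 4: entry -4/5 ≤ 0. Minimum is 5/3 at row 2 (p leaves); pivot element 3/5.
Pivot on row 2; the Z-row RHS becomes 5 − (-6)·(5/3) = 15.

15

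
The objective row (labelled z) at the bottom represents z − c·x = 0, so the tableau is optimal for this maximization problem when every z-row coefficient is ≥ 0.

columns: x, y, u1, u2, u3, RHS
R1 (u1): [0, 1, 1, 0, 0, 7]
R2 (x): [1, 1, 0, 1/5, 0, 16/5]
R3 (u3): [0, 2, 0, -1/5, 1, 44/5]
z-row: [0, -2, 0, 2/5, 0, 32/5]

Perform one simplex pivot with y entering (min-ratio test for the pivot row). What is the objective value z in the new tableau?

64/5

Ratio test on column y — row 1: 7/1 = 7; row 2: (16/5)/1 = 16/5; row 3: (44/5)/2 = 22/5. Minimum is 16/5 at row 2 (x leaves); pivot element 1.
Pivot on row 2; the z-row RHS becomes 32/5 − (-2)·(16/5) = 64/5.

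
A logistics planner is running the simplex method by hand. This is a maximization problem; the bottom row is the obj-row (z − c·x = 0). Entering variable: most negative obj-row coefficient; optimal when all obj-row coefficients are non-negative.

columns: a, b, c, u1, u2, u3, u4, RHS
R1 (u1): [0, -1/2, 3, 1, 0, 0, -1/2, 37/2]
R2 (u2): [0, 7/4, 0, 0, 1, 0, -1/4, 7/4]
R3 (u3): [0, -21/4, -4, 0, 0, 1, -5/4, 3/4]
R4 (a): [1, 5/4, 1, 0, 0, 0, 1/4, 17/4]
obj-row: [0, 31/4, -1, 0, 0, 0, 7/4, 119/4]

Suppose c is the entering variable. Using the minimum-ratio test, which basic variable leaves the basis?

Column c entries and ratios — u1: (37/2)/3 = 37/6; u2: 0 ≤ 0, skip; u3: -4 ≤ 0, skip; a: (17/4)/1 = 17/4.
Smallest ratio is 17/4 in the row of a, so a leaves.

a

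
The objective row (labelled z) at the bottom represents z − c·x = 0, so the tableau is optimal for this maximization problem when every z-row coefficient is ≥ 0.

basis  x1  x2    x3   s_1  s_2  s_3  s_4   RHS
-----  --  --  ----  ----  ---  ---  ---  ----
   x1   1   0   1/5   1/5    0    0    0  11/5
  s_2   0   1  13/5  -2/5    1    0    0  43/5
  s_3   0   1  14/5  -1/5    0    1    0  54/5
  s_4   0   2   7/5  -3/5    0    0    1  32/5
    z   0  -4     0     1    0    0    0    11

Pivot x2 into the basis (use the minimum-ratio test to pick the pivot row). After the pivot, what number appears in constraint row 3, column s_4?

Ratio test on column x2 — row 1: entry 0 ≤ 0; row 2: (43/5)/1 = 43/5; row 3: (54/5)/1 = 54/5; row 4: (32/5)/2 = 16/5. Minimum is 16/5 at row 4 (s_4 leaves); pivot element 2.
Divide row 4 by 2; eliminate column x2 from the other rows.
Row 3 update in column s_4: 0 − 1·(1/2) = -1/2.

-1/2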